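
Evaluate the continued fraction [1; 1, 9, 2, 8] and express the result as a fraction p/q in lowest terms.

339/178

Start with 8.
2 + 1/(8/1) = 2 + 1/8 = 17/8
9 + 1/(17/8) = 9 + 8/17 = 161/17
1 + 1/(161/17) = 1 + 17/161 = 178/161
1 + 1/(178/161) = 1 + 161/178 = 339/178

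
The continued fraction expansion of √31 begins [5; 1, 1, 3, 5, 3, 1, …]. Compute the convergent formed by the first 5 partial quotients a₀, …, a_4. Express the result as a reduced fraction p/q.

206/37

Start with 5.
3 + 1/(5/1) = 3 + 1/5 = 16/5
1 + 1/(16/5) = 1 + 5/16 = 21/16
1 + 1/(21/16) = 1 + 16/21 = 37/21
5 + 1/(37/21) = 5 + 21/37 = 206/37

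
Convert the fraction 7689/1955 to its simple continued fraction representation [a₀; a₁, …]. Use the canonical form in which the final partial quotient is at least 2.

[3; 1, 13, 1, 12, 10]

Repeatedly divide and take the remainder:
7689 ÷ 1955 → quotient 3, remainder 1824
1955 ÷ 1824 → quotient 1, remainder 131
1824 ÷ 131 → quotient 13, remainder 121
131 ÷ 121 → quotient 1, remainder 10
121 ÷ 10 → quotient 12, remainder 1
10 ÷ 1 → quotient 10, remainder 0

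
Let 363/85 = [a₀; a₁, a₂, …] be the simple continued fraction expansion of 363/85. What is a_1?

Repeatedly divide and take the remainder:
363 ÷ 85 → quotient 4, remainder 23
85 ÷ 23 → quotient 3, remainder 16

3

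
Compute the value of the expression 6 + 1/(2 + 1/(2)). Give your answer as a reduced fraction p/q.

32/5

Compute successive convergents:
a_0 = 6: 6/1
a_1 = 2: 13/2
a_2 = 2: 32/5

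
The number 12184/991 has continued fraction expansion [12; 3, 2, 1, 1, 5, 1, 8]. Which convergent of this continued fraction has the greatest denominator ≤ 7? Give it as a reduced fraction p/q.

86/7

List convergents until the denominator exceeds the bound:
a_0 = 12: 12/1  (≤ bound)
a_1 = 3: 37/3  (≤ bound)
a_2 = 2: 86/7  (≤ bound)
a_3 = 1: 123/10  (> 7, stop)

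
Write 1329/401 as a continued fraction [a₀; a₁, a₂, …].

[3; 3, 5, 2, 11]

Repeatedly divide and take the remainder:
1329 = 3·401 + 126, so a_0 = 3
401 = 3·126 + 23, so a_1 = 3
126 = 5·23 + 11, so a_2 = 5
23 = 2·11 + 1, so a_3 = 2
11 = 11·1 + 0, so a_4 = 11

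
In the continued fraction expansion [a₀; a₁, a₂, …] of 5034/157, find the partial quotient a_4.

3

⌊5034/157⌋ = 32, remainder 10
⌊157/10⌋ = 15, remainder 7
⌊10/7⌋ = 1, remainder 3
⌊7/3⌋ = 2, remainder 1
⌊3/1⌋ = 3, remainder 0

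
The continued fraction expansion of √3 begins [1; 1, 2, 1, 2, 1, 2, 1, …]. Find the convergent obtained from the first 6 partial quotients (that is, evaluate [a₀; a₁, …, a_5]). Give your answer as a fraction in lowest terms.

26/15

Start with 1.
2 + 1/(1/1) = 2 + 1/1 = 3/1
1 + 1/(3/1) = 1 + 1/3 = 4/3
2 + 1/(4/3) = 2 + 3/4 = 11/4
1 + 1/(11/4) = 1 + 4/11 = 15/11
1 + 1/(15/11) = 1 + 11/15 = 26/15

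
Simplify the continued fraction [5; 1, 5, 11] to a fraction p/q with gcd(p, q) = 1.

391/67

Build up convergents one term at a time:
a_0 = 5: 5/1
a_1 = 1: 6/1
a_2 = 5: 35/6
a_3 = 11: 391/67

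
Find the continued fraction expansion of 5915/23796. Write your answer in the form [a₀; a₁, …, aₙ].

⌊5915/23796⌋ = 0, remainder 5915
⌊23796/5915⌋ = 4, remainder 136
⌊5915/136⌋ = 43, remainder 67
⌊136/67⌋ = 2, remainder 2
⌊67/2⌋ = 33, remainder 1
⌊2/1⌋ = 2, remainder 0

[0; 4, 43, 2, 33, 2]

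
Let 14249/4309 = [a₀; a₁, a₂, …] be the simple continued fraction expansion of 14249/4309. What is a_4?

5

Apply division with remainder until the remainder is 0:
14249 = 3·4309 + 1322, so a_0 = 3
4309 = 3·1322 + 343, so a_1 = 3
1322 = 3·343 + 293, so a_2 = 3
343 = 1·293 + 50, so a_3 = 1
293 = 5·50 + 43, so a_4 = 5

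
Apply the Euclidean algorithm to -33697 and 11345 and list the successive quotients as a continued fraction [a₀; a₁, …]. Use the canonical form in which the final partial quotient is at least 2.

[-3; 33, 1, 1, 3, 2, 1, 14]

-33697 = -3·11345 + 338, so a_0 = -3
11345 = 33·338 + 191, so a_1 = 33
338 = 1·191 + 147, so a_2 = 1
191 = 1·147 + 44, so a_3 = 1
147 = 3·44 + 15, so a_4 = 3
44 = 2·15 + 14, so a_5 = 2
15 = 1·14 + 1, so a_6 = 1
14 = 14·1 + 0, so a_7 = 14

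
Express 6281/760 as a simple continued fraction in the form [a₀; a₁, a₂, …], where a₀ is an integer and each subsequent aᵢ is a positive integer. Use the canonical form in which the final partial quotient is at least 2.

[8; 3, 1, 3, 1, 1, 3, 6]

6281 = 8·760 + 201, so a_0 = 8
760 = 3·201 + 157, so a_1 = 3
201 = 1·157 + 44, so a_2 = 1
157 = 3·44 + 25, so a_3 = 3
44 = 1·25 + 19, so a_4 = 1
25 = 1·19 + 6, so a_5 = 1
19 = 3·6 + 1, so a_6 = 3
6 = 6·1 + 0, so a_7 = 6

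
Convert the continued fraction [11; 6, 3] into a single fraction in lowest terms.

Starting at the tail and folding back:
Start with 3.
6 + 1/(3/1) = 6 + 1/3 = 19/3
11 + 1/(19/3) = 11 + 3/19 = 212/19

212/19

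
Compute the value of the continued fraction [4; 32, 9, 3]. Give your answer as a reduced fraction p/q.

a_0 = 4: 4/1
a_1 = 32: 129/32
a_2 = 9: 1165/289
a_3 = 3: 3624/899

3624/899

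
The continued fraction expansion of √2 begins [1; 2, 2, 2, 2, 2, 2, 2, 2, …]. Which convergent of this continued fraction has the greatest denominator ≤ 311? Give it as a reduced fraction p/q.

List convergents until the denominator exceeds the bound:
a_0 = 1: 1/1  (≤ bound)
a_1 = 2: 3/2  (≤ bound)
a_2 = 2: 7/5  (≤ bound)
a_3 = 2: 17/12  (≤ bound)
a_4 = 2: 41/29  (≤ bound)
a_5 = 2: 99/70  (≤ bound)
a_6 = 2: 239/169  (≤ bound)
a_7 = 2: 577/408  (> 311, stop)

239/169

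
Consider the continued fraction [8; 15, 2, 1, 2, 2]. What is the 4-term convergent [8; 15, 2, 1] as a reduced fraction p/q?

371/46

a_0 = 8: 8/1
a_1 = 15: 121/15
a_2 = 2: 250/31
a_3 = 1: 371/46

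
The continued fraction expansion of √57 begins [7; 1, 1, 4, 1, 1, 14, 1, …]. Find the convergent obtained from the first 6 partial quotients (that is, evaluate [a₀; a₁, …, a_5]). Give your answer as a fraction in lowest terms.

a_0 = 7: 7/1
a_1 = 1: 8/1
a_2 = 1: 15/2
a_3 = 4: 68/9
a_4 = 1: 83/11
a_5 = 1: 151/20

151/20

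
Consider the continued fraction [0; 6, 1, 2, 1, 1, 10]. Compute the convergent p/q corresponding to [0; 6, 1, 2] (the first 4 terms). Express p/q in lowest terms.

3/20

Build up convergents one term at a time:
a_0 = 0: 0/1
a_1 = 6: 1/6
a_2 = 1: 1/7
a_3 = 2: 3/20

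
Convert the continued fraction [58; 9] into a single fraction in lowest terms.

523/9

Work from the innermost term outward:
Start with 9.
58 + 1/(9/1) = 58 + 1/9 = 523/9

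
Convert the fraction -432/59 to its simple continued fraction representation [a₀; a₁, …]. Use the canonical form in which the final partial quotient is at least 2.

[-8; 1, 2, 9, 2]

⌊-432/59⌋ = -8, remainder 40
⌊59/40⌋ = 1, remainder 19
⌊40/19⌋ = 2, remainder 2
⌊19/2⌋ = 9, remainder 1
⌊2/1⌋ = 2, remainder 0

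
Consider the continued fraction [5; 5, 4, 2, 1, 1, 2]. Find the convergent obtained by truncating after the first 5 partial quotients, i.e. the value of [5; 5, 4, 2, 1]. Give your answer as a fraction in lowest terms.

Work from the innermost term outward:
Start with 1.
2 + 1/(1/1) = 2 + 1/1 = 3/1
4 + 1/(3/1) = 4 + 1/3 = 13/3
5 + 1/(13/3) = 5 + 3/13 = 68/13
5 + 1/(68/13) = 5 + 13/68 = 353/68

353/68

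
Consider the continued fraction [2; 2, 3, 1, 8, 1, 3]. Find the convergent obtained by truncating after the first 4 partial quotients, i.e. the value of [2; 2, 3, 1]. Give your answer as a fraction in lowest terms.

a_0 = 2: 2/1
a_1 = 2: 5/2
a_2 = 3: 17/7
a_3 = 1: 22/9

22/9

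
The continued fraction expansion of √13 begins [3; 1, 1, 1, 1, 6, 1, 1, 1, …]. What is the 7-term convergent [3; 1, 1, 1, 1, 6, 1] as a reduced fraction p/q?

Starting at the tail and folding back:
Start with 1.
6 + 1/(1/1) = 6 + 1/1 = 7/1
1 + 1/(7/1) = 1 + 1/7 = 8/7
1 + 1/(8/7) = 1 + 7/8 = 15/8
1 + 1/(15/8) = 1 + 8/15 = 23/15
1 + 1/(23/15) = 1 + 15/23 = 38/23
3 + 1/(38/23) = 3 + 23/38 = 137/38

137/38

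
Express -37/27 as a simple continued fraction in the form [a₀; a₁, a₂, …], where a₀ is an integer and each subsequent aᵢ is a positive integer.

-37 = -2·27 + 17, so a_0 = -2
27 = 1·17 + 10, so a_1 = 1
17 = 1·10 + 7, so a_2 = 1
10 = 1·7 + 3, so a_3 = 1
7 = 2·3 + 1, so a_4 = 2
3 = 3·1 + 0, so a_5 = 3

[-2; 1, 1, 1, 2, 3]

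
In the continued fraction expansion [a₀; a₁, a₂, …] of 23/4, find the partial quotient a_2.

23 ÷ 4 → quotient 5, remainder 3
4 ÷ 3 → quotient 1, remainder 1
3 ÷ 1 → quotient 3, remainder 0

3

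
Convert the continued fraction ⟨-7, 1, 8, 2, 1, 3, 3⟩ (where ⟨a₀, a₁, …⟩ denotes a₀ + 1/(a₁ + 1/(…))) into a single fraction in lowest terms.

-2058/337

Work from the innermost term outward:
Start with 3.
3 + 1/(3/1) = 3 + 1/3 = 10/3
1 + 1/(10/3) = 1 + 3/10 = 13/10
2 + 1/(13/10) = 2 + 10/13 = 36/13
8 + 1/(36/13) = 8 + 13/36 = 301/36
1 + 1/(301/36) = 1 + 36/301 = 337/301
-7 + 1/(337/301) = -7 + 301/337 = -2058/337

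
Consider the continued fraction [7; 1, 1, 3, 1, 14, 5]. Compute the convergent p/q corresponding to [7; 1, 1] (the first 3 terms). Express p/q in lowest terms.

Starting at the tail and folding back:
Start with 1.
1 + 1/(1/1) = 1 + 1/1 = 2/1
7 + 1/(2/1) = 7 + 1/2 = 15/2

15/2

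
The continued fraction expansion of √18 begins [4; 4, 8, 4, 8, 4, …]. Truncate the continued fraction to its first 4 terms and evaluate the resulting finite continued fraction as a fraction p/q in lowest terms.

577/136

a_0 = 4: 4/1
a_1 = 4: 17/4
a_2 = 8: 140/33
a_3 = 4: 577/136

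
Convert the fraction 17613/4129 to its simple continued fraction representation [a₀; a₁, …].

Repeatedly divide and take the remainder:
⌊17613/4129⌋ = 4, remainder 1097
⌊4129/1097⌋ = 3, remainder 838
⌊1097/838⌋ = 1, remainder 259
⌊838/259⌋ = 3, remainder 61
⌊259/61⌋ = 4, remainder 15
⌊61/15⌋ = 4, remainder 1
⌊15/1⌋ = 15, remainder 0

[4; 3, 1, 3, 4, 4, 15]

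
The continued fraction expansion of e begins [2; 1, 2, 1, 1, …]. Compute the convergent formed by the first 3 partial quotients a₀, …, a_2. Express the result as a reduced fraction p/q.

Compute successive convergents:
a_0 = 2: 2/1
a_1 = 1: 3/1
a_2 = 2: 8/3

8/3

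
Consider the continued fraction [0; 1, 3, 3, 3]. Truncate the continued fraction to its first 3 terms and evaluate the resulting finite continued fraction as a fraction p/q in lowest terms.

3/4

Use the convergent recurrence hₖ = aₖ·hₖ₋₁ + hₖ₋₂ (and likewise for the denominators kₖ):
a_0 = 0: 0/1
a_1 = 1: 1/1
a_2 = 3: 3/4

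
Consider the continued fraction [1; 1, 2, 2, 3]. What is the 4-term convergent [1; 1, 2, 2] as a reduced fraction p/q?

12/7

a_0 = 1: 1/1
a_1 = 1: 2/1
a_2 = 2: 5/3
a_3 = 2: 12/7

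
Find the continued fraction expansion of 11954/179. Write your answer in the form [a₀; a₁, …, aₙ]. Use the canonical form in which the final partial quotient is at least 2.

Apply division with remainder until the remainder is 0:
11954 = 66·179 + 140, so a_0 = 66
179 = 1·140 + 39, so a_1 = 1
140 = 3·39 + 23, so a_2 = 3
39 = 1·23 + 16, so a_3 = 1
23 = 1·16 + 7, so a_4 = 1
16 = 2·7 + 2, so a_5 = 2
7 = 3·2 + 1, so a_6 = 3
2 = 2·1 + 0, so a_7 = 2

[66; 1, 3, 1, 1, 2, 3, 2]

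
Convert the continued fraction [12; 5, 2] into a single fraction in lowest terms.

134/11

Start with 2.
5 + 1/(2/1) = 5 + 1/2 = 11/2
12 + 1/(11/2) = 12 + 2/11 = 134/11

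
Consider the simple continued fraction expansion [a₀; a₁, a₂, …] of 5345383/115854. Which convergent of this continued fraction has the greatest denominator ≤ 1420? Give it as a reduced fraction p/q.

List convergents until the denominator exceeds the bound:
a_0 = 46: 46/1  (≤ bound)
a_1 = 7: 323/7  (≤ bound)
a_2 = 5: 1661/36  (≤ bound)
a_3 = 10: 16933/367  (≤ bound)
a_4 = 1: 18594/403  (≤ bound)
a_5 = 3: 72715/1576  (> 1420, stop)

18594/403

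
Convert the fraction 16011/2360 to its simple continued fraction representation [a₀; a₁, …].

[6; 1, 3, 1, 1, 1, 3, 46]

⌊16011/2360⌋ = 6, remainder 1851
⌊2360/1851⌋ = 1, remainder 509
⌊1851/509⌋ = 3, remainder 324
⌊509/324⌋ = 1, remainder 185
⌊324/185⌋ = 1, remainder 139
⌊185/139⌋ = 1, remainder 46
⌊139/46⌋ = 3, remainder 1
⌊46/1⌋ = 46, remainder 0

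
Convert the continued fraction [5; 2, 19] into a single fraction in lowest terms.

Use the convergent recurrence hₖ = aₖ·hₖ₋₁ + hₖ₋₂ (and likewise for the denominators kₖ):
a_0 = 5: 5/1
a_1 = 2: 11/2
a_2 = 19: 214/39

214/39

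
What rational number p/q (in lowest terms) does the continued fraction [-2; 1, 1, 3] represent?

Build up convergents one term at a time:
a_0 = -2: -2/1
a_1 = 1: -1/1
a_2 = 1: -3/2
a_3 = 3: -10/7

-10/7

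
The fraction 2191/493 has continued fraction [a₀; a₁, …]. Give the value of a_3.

1

Apply division with remainder until the remainder is 0:
⌊2191/493⌋ = 4, remainder 219
⌊493/219⌋ = 2, remainder 55
⌊219/55⌋ = 3, remainder 54
⌊55/54⌋ = 1, remainder 1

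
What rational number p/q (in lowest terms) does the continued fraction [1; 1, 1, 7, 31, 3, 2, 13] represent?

Starting at the tail and folding back:
Start with 13.
2 + 1/(13/1) = 2 + 1/13 = 27/13
3 + 1/(27/13) = 3 + 13/27 = 94/27
31 + 1/(94/27) = 31 + 27/94 = 2941/94
7 + 1/(2941/94) = 7 + 94/2941 = 20681/2941
1 + 1/(20681/2941) = 1 + 2941/20681 = 23622/20681
1 + 1/(23622/20681) = 1 + 20681/23622 = 44303/23622
1 + 1/(44303/23622) = 1 + 23622/44303 = 67925/44303

67925/44303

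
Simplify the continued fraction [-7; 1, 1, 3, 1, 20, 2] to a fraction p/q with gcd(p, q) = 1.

-2468/383

Starting at the tail and folding back:
Start with 2.
20 + 1/(2/1) = 20 + 1/2 = 41/2
1 + 1/(41/2) = 1 + 2/41 = 43/41
3 + 1/(43/41) = 3 + 41/43 = 170/43
1 + 1/(170/43) = 1 + 43/170 = 213/170
1 + 1/(213/170) = 1 + 170/213 = 383/213
-7 + 1/(383/213) = -7 + 213/383 = -2468/383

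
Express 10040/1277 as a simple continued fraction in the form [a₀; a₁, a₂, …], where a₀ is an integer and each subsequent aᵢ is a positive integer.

10040 ÷ 1277 → quotient 7, remainder 1101
1277 ÷ 1101 → quotient 1, remainder 176
1101 ÷ 176 → quotient 6, remainder 45
176 ÷ 45 → quotient 3, remainder 41
45 ÷ 41 → quotient 1, remainder 4
41 ÷ 4 → quotient 10, remainder 1
4 ÷ 1 → quotient 4, remainder 0

[7; 1, 6, 3, 1, 10, 4]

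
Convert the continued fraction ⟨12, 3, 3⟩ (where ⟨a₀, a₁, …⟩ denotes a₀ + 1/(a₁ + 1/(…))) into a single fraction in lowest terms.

Start with 3.
3 + 1/(3/1) = 3 + 1/3 = 10/3
12 + 1/(10/3) = 12 + 3/10 = 123/10

123/10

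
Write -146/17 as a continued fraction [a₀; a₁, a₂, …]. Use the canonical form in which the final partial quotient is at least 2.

-146 = -9·17 + 7, so a_0 = -9
17 = 2·7 + 3, so a_1 = 2
7 = 2·3 + 1, so a_2 = 2
3 = 3·1 + 0, so a_3 = 3

[-9; 2, 2, 3]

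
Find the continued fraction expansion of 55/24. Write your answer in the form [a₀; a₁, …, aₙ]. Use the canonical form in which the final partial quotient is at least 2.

[2; 3, 2, 3]

Repeatedly divide and take the remainder:
⌊55/24⌋ = 2, remainder 7
⌊24/7⌋ = 3, remainder 3
⌊7/3⌋ = 2, remainder 1
⌊3/1⌋ = 3, remainder 0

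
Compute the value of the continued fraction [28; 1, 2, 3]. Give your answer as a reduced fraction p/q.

287/10

Start with 3.
2 + 1/(3/1) = 2 + 1/3 = 7/3
1 + 1/(7/3) = 1 + 3/7 = 10/7
28 + 1/(10/7) = 28 + 7/10 = 287/10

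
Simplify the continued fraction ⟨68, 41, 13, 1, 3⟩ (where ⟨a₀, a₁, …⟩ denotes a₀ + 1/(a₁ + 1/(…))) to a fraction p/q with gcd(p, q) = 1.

a_0 = 68: 68/1
a_1 = 41: 2789/41
a_2 = 13: 36325/534
a_3 = 1: 39114/575
a_4 = 3: 153667/2259

153667/2259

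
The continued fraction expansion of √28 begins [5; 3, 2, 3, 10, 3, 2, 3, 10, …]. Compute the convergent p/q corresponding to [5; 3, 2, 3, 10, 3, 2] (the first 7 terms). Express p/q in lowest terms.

9403/1777

Work from the innermost term outward:
Start with 2.
3 + 1/(2/1) = 3 + 1/2 = 7/2
10 + 1/(7/2) = 10 + 2/7 = 72/7
3 + 1/(72/7) = 3 + 7/72 = 223/72
2 + 1/(223/72) = 2 + 72/223 = 518/223
3 + 1/(518/223) = 3 + 223/518 = 1777/518
5 + 1/(1777/518) = 5 + 518/1777 = 9403/1777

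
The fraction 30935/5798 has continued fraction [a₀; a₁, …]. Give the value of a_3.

51

30935 = 5·5798 + 1945, so a_0 = 5
5798 = 2·1945 + 1908, so a_1 = 2
1945 = 1·1908 + 37, so a_2 = 1
1908 = 51·37 + 21, so a_3 = 51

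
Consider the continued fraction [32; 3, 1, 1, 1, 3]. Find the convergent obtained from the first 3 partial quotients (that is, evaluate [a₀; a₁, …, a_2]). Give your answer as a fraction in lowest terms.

a_0 = 32: 32/1
a_1 = 3: 97/3
a_2 = 1: 129/4

129/4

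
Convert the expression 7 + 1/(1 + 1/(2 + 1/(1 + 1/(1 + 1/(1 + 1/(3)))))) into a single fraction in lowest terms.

Start with 3.
1 + 1/(3/1) = 1 + 1/3 = 4/3
1 + 1/(4/3) = 1 + 3/4 = 7/4
1 + 1/(7/4) = 1 + 4/7 = 11/7
2 + 1/(11/7) = 2 + 7/11 = 29/11
1 + 1/(29/11) = 1 + 11/29 = 40/29
7 + 1/(40/29) = 7 + 29/40 = 309/40

309/40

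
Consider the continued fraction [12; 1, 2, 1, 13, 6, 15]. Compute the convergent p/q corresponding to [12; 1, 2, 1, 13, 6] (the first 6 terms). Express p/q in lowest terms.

Build up convergents one term at a time:
a_0 = 12: 12/1
a_1 = 1: 13/1
a_2 = 2: 38/3
a_3 = 1: 51/4
a_4 = 13: 701/55
a_5 = 6: 4257/334

4257/334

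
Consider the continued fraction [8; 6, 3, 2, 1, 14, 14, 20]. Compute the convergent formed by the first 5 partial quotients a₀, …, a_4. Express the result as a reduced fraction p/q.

a_0 = 8: 8/1
a_1 = 6: 49/6
a_2 = 3: 155/19
a_3 = 2: 359/44
a_4 = 1: 514/63

514/63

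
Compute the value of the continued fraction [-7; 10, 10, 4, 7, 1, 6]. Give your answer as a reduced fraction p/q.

Start with 6.
1 + 1/(6/1) = 1 + 1/6 = 7/6
7 + 1/(7/6) = 7 + 6/7 = 55/7
4 + 1/(55/7) = 4 + 7/55 = 227/55
10 + 1/(227/55) = 10 + 55/227 = 2325/227
10 + 1/(2325/227) = 10 + 227/2325 = 23477/2325
-7 + 1/(23477/2325) = -7 + 2325/23477 = -162014/23477

-162014/23477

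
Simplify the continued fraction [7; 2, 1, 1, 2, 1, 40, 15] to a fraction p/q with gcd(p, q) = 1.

Start with 15.
40 + 1/(15/1) = 40 + 1/15 = 601/15
1 + 1/(601/15) = 1 + 15/601 = 616/601
2 + 1/(616/601) = 2 + 601/616 = 1833/616
1 + 1/(1833/616) = 1 + 616/1833 = 2449/1833
1 + 1/(2449/1833) = 1 + 1833/2449 = 4282/2449
2 + 1/(4282/2449) = 2 + 2449/4282 = 11013/4282
7 + 1/(11013/4282) = 7 + 4282/11013 = 81373/11013

81373/11013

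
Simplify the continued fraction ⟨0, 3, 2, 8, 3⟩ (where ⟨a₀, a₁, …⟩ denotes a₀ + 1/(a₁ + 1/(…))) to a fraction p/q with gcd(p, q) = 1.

53/184

Collapse the nested fraction from the inside out:
Start with 3.
8 + 1/(3/1) = 8 + 1/3 = 25/3
2 + 1/(25/3) = 2 + 3/25 = 53/25
3 + 1/(53/25) = 3 + 25/53 = 184/53
0 + 1/(184/53) = 0 + 53/184 = 53/184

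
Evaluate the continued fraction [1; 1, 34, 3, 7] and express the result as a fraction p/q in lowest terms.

Starting at the tail and folding back:
Start with 7.
3 + 1/(7/1) = 3 + 1/7 = 22/7
34 + 1/(22/7) = 34 + 7/22 = 755/22
1 + 1/(755/22) = 1 + 22/755 = 777/755
1 + 1/(777/755) = 1 + 755/777 = 1532/777

1532/777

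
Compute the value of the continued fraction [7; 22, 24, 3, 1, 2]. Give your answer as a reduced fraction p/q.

41462/5885

Collapse the nested fraction from the inside out:
Start with 2.
1 + 1/(2/1) = 1 + 1/2 = 3/2
3 + 1/(3/2) = 3 + 2/3 = 11/3
24 + 1/(11/3) = 24 + 3/11 = 267/11
22 + 1/(267/11) = 22 + 11/267 = 5885/267
7 + 1/(5885/267) = 7 + 267/5885 = 41462/5885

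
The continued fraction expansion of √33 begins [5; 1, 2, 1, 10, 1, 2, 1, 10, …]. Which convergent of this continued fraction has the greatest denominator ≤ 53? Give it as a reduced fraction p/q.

List convergents until the denominator exceeds the bound:
a_0 = 5: 5/1  (≤ bound)
a_1 = 1: 6/1  (≤ bound)
a_2 = 2: 17/3  (≤ bound)
a_3 = 1: 23/4  (≤ bound)
a_4 = 10: 247/43  (≤ bound)
a_5 = 1: 270/47  (≤ bound)
a_6 = 2: 787/137  (> 53, stop)

270/47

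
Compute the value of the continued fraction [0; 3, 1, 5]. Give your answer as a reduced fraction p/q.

6/23

Compute successive convergents:
a_0 = 0: 0/1
a_1 = 3: 1/3
a_2 = 1: 1/4
a_3 = 5: 6/23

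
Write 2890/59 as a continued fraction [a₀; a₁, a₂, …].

Run the Euclidean algorithm, recording each quotient:
⌊2890/59⌋ = 48, remainder 58
⌊59/58⌋ = 1, remainder 1
⌊58/1⌋ = 58, remainder 0

[48; 1, 58]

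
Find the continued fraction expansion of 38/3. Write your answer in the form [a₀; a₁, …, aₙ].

[12; 1, 2]

38 = 12·3 + 2, so a_0 = 12
3 = 1·2 + 1, so a_1 = 1
2 = 2·1 + 0, so a_2 = 2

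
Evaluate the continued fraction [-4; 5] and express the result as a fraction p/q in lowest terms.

a_0 = -4: -4/1
a_1 = 5: -19/5

-19/5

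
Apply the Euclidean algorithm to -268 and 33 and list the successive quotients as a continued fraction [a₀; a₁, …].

⌊-268/33⌋ = -9, remainder 29
⌊33/29⌋ = 1, remainder 4
⌊29/4⌋ = 7, remainder 1
⌊4/1⌋ = 4, remainder 0

[-9; 1, 7, 4]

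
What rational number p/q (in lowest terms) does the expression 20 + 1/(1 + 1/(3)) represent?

a_0 = 20: 20/1
a_1 = 1: 21/1
a_2 = 3: 83/4

83/4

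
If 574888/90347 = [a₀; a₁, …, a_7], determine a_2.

574888 = 6·90347 + 32806, so a_0 = 6
90347 = 2·32806 + 24735, so a_1 = 2
32806 = 1·24735 + 8071, so a_2 = 1

1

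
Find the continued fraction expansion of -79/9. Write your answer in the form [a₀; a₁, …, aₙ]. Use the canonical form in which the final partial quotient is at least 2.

Apply division with remainder until the remainder is 0:
-79 ÷ 9 → quotient -9, remainder 2
9 ÷ 2 → quotient 4, remainder 1
2 ÷ 1 → quotient 2, remainder 0

[-9; 4, 2]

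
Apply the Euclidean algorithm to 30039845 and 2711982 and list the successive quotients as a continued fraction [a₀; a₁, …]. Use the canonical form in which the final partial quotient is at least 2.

⌊30039845/2711982⌋ = 11, remainder 208043
⌊2711982/208043⌋ = 13, remainder 7423
⌊208043/7423⌋ = 28, remainder 199
⌊7423/199⌋ = 37, remainder 60
⌊199/60⌋ = 3, remainder 19
⌊60/19⌋ = 3, remainder 3
⌊19/3⌋ = 6, remainder 1
⌊3/1⌋ = 3, remainder 0

[11; 13, 28, 37, 3, 3, 6, 3]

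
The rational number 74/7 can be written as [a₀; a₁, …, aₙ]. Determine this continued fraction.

⌊74/7⌋ = 10, remainder 4
⌊7/4⌋ = 1, remainder 3
⌊4/3⌋ = 1, remainder 1
⌊3/1⌋ = 3, remainder 0

[10; 1, 1, 3]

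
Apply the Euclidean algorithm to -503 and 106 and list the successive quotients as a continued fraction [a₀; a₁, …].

[-5; 3, 1, 12, 2]

Repeatedly divide and take the remainder:
⌊-503/106⌋ = -5, remainder 27
⌊106/27⌋ = 3, remainder 25
⌊27/25⌋ = 1, remainder 2
⌊25/2⌋ = 12, remainder 1
⌊2/1⌋ = 2, remainder 0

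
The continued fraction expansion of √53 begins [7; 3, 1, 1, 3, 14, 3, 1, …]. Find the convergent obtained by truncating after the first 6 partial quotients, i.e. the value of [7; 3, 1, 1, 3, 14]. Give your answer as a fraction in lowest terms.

2599/357

Starting at the tail and folding back:
Start with 14.
3 + 1/(14/1) = 3 + 1/14 = 43/14
1 + 1/(43/14) = 1 + 14/43 = 57/43
1 + 1/(57/43) = 1 + 43/57 = 100/57
3 + 1/(100/57) = 3 + 57/100 = 357/100
7 + 1/(357/100) = 7 + 100/357 = 2599/357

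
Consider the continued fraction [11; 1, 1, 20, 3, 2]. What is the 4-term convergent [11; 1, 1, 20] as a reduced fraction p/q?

Build up convergents one term at a time:
a_0 = 11: 11/1
a_1 = 1: 12/1
a_2 = 1: 23/2
a_3 = 20: 472/41

472/41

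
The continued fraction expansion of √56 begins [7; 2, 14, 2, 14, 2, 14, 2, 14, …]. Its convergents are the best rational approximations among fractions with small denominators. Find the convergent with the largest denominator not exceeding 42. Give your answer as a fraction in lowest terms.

217/29

a_0 = 7: 7/1  (≤ bound)
a_1 = 2: 15/2  (≤ bound)
a_2 = 14: 217/29  (≤ bound)
a_3 = 2: 449/60  (> 42, stop)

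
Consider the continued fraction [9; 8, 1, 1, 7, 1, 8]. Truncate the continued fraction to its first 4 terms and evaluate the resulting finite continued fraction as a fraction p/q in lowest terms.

155/17

Start with 1.
1 + 1/(1/1) = 1 + 1/1 = 2/1
8 + 1/(2/1) = 8 + 1/2 = 17/2
9 + 1/(17/2) = 9 + 2/17 = 155/17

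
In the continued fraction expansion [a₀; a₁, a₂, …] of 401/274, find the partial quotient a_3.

⌊401/274⌋ = 1, remainder 127
⌊274/127⌋ = 2, remainder 20
⌊127/20⌋ = 6, remainder 7
⌊20/7⌋ = 2, remainder 6

2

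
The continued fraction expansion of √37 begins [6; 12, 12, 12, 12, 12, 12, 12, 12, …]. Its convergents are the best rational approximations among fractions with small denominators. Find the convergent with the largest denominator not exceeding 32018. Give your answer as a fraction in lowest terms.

128766/21169

List convergents until the denominator exceeds the bound:
a_0 = 6: 6/1  (≤ bound)
a_1 = 12: 73/12  (≤ bound)
a_2 = 12: 882/145  (≤ bound)
a_3 = 12: 10657/1752  (≤ bound)
a_4 = 12: 128766/21169  (≤ bound)
a_5 = 12: 1555849/255780  (> 32018, stop)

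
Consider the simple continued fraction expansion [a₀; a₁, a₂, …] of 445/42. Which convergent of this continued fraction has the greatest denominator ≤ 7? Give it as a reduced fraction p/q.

53/5

a_0 = 10: 10/1  (≤ bound)
a_1 = 1: 11/1  (≤ bound)
a_2 = 1: 21/2  (≤ bound)
a_3 = 2: 53/5  (≤ bound)
a_4 = 8: 445/42  (> 7, stop)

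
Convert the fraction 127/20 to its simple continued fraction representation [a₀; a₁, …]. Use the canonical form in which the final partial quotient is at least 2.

⌊127/20⌋ = 6, remainder 7
⌊20/7⌋ = 2, remainder 6
⌊7/6⌋ = 1, remainder 1
⌊6/1⌋ = 6, remainder 0

[6; 2, 1, 6]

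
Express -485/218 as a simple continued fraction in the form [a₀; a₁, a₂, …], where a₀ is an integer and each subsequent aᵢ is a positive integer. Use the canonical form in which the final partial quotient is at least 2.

-485 ÷ 218 → quotient -3, remainder 169
218 ÷ 169 → quotient 1, remainder 49
169 ÷ 49 → quotient 3, remainder 22
49 ÷ 22 → quotient 2, remainder 5
22 ÷ 5 → quotient 4, remainder 2
5 ÷ 2 → quotient 2, remainder 1
2 ÷ 1 → quotient 2, remainder 0

[-3; 1, 3, 2, 4, 2, 2]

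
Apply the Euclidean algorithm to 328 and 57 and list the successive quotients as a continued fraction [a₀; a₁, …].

[5; 1, 3, 14]

328 ÷ 57 → quotient 5, remainder 43
57 ÷ 43 → quotient 1, remainder 14
43 ÷ 14 → quotient 3, remainder 1
14 ÷ 1 → quotient 14, remainder 0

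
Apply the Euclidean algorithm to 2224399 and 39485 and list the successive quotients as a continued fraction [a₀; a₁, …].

[56; 2, 1, 56, 15, 2, 7]

2224399 = 56·39485 + 13239, so a_0 = 56
39485 = 2·13239 + 13007, so a_1 = 2
13239 = 1·13007 + 232, so a_2 = 1
13007 = 56·232 + 15, so a_3 = 56
232 = 15·15 + 7, so a_4 = 15
15 = 2·7 + 1, so a_5 = 2
7 = 7·1 + 0, so a_6 = 7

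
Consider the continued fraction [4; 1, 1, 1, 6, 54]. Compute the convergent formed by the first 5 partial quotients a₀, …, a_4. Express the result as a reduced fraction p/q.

Start with 6.
1 + 1/(6/1) = 1 + 1/6 = 7/6
1 + 1/(7/6) = 1 + 6/7 = 13/7
1 + 1/(13/7) = 1 + 7/13 = 20/13
4 + 1/(20/13) = 4 + 13/20 = 93/20

93/20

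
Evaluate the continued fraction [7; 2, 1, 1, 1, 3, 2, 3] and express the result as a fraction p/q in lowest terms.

Start with 3.
2 + 1/(3/1) = 2 + 1/3 = 7/3
3 + 1/(7/3) = 3 + 3/7 = 24/7
1 + 1/(24/7) = 1 + 7/24 = 31/24
1 + 1/(31/24) = 1 + 24/31 = 55/31
1 + 1/(55/31) = 1 + 31/55 = 86/55
2 + 1/(86/55) = 2 + 55/86 = 227/86
7 + 1/(227/86) = 7 + 86/227 = 1675/227

1675/227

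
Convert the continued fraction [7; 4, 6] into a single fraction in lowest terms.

181/25

a_0 = 7: 7/1
a_1 = 4: 29/4
a_2 = 6: 181/25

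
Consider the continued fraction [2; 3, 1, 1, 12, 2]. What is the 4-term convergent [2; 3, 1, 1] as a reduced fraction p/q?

16/7

Work from the innermost term outward:
Start with 1.
1 + 1/(1/1) = 1 + 1/1 = 2/1
3 + 1/(2/1) = 3 + 1/2 = 7/2
2 + 1/(7/2) = 2 + 2/7 = 16/7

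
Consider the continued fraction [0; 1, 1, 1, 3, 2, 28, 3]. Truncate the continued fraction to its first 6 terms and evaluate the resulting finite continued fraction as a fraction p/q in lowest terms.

a_0 = 0: 0/1
a_1 = 1: 1/1
a_2 = 1: 1/2
a_3 = 1: 2/3
a_4 = 3: 7/11
a_5 = 2: 16/25

16/25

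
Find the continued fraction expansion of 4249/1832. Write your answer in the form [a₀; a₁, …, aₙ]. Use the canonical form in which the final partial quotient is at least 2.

[2; 3, 7, 1, 1, 2, 15]

4249 = 2·1832 + 585, so a_0 = 2
1832 = 3·585 + 77, so a_1 = 3
585 = 7·77 + 46, so a_2 = 7
77 = 1·46 + 31, so a_3 = 1
46 = 1·31 + 15, so a_4 = 1
31 = 2·15 + 1, so a_5 = 2
15 = 15·1 + 0, so a_6 = 15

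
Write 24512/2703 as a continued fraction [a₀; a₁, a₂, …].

[9; 14, 1, 1, 1, 1, 3, 10]

Repeatedly divide and take the remainder:
⌊24512/2703⌋ = 9, remainder 185
⌊2703/185⌋ = 14, remainder 113
⌊185/113⌋ = 1, remainder 72
⌊113/72⌋ = 1, remainder 41
⌊72/41⌋ = 1, remainder 31
⌊41/31⌋ = 1, remainder 10
⌊31/10⌋ = 3, remainder 1
⌊10/1⌋ = 10, remainder 0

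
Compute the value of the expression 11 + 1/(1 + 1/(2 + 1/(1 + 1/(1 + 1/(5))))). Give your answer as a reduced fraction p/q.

Compute successive convergents:
a_0 = 11: 11/1
a_1 = 1: 12/1
a_2 = 2: 35/3
a_3 = 1: 47/4
a_4 = 1: 82/7
a_5 = 5: 457/39

457/39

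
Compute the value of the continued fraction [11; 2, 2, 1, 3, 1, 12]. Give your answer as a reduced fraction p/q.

a_0 = 11: 11/1
a_1 = 2: 23/2
a_2 = 2: 57/5
a_3 = 1: 80/7
a_4 = 3: 297/26
a_5 = 1: 377/33
a_6 = 12: 4821/422

4821/422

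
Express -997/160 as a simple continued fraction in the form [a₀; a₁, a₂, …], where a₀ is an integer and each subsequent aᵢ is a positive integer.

Apply division with remainder until the remainder is 0:
-997 = -7·160 + 123, so a_0 = -7
160 = 1·123 + 37, so a_1 = 1
123 = 3·37 + 12, so a_2 = 3
37 = 3·12 + 1, so a_3 = 3
12 = 12·1 + 0, so a_4 = 12

[-7; 1, 3, 3, 12]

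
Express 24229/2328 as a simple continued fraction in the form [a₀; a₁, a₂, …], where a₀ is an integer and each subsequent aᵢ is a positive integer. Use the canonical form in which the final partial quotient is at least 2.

24229 ÷ 2328 → quotient 10, remainder 949
2328 ÷ 949 → quotient 2, remainder 430
949 ÷ 430 → quotient 2, remainder 89
430 ÷ 89 → quotient 4, remainder 74
89 ÷ 74 → quotient 1, remainder 15
74 ÷ 15 → quotient 4, remainder 14
15 ÷ 14 → quotient 1, remainder 1
14 ÷ 1 → quotient 14, remainder 0

[10; 2, 2, 4, 1, 4, 1, 14]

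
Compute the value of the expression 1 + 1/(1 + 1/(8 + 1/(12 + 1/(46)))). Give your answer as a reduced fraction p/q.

Start with 46.
12 + 1/(46/1) = 12 + 1/46 = 553/46
8 + 1/(553/46) = 8 + 46/553 = 4470/553
1 + 1/(4470/553) = 1 + 553/4470 = 5023/4470
1 + 1/(5023/4470) = 1 + 4470/5023 = 9493/5023

9493/5023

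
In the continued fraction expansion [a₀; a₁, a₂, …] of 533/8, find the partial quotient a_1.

⌊533/8⌋ = 66, remainder 5
⌊8/5⌋ = 1, remainder 3

1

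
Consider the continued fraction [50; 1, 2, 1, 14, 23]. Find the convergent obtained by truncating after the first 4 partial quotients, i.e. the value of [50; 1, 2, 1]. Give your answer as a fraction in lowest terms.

203/4

a_0 = 50: 50/1
a_1 = 1: 51/1
a_2 = 2: 152/3
a_3 = 1: 203/4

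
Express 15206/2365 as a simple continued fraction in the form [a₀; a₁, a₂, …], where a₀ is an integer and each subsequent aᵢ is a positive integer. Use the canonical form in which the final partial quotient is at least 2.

⌊15206/2365⌋ = 6, remainder 1016
⌊2365/1016⌋ = 2, remainder 333
⌊1016/333⌋ = 3, remainder 17
⌊333/17⌋ = 19, remainder 10
⌊17/10⌋ = 1, remainder 7
⌊10/7⌋ = 1, remainder 3
⌊7/3⌋ = 2, remainder 1
⌊3/1⌋ = 3, remainder 0

[6; 2, 3, 19, 1, 1, 2, 3]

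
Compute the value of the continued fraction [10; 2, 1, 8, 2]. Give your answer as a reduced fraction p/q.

569/55

Start with 2.
8 + 1/(2/1) = 8 + 1/2 = 17/2
1 + 1/(17/2) = 1 + 2/17 = 19/17
2 + 1/(19/17) = 2 + 17/19 = 55/19
10 + 1/(55/19) = 10 + 19/55 = 569/55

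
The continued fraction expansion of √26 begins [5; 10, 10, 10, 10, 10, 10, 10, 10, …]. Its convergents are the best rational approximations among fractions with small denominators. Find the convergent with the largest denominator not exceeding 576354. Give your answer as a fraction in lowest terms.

a_0 = 5: 5/1  (≤ bound)
a_1 = 10: 51/10  (≤ bound)
a_2 = 10: 515/101  (≤ bound)
a_3 = 10: 5201/1020  (≤ bound)
a_4 = 10: 52525/10301  (≤ bound)
a_5 = 10: 530451/104030  (≤ bound)
a_6 = 10: 5357035/1050601  (> 576354, stop)

530451/104030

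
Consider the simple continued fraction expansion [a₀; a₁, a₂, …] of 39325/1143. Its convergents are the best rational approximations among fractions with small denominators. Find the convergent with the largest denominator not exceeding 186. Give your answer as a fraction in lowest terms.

List convergents until the denominator exceeds the bound:
a_0 = 34: 34/1  (≤ bound)
a_1 = 2: 69/2  (≤ bound)
a_2 = 2: 172/5  (≤ bound)
a_3 = 7: 1273/37  (≤ bound)
a_4 = 2: 2718/79  (≤ bound)
a_5 = 14: 39325/1143  (> 186, stop)

2718/79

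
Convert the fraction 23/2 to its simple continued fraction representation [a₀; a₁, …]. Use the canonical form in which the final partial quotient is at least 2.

23 = 11·2 + 1, so a_0 = 11
2 = 2·1 + 0, so a_1 = 2

[11; 2]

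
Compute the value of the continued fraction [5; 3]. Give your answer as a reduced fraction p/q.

16/3

Use the convergent recurrence hₖ = aₖ·hₖ₋₁ + hₖ₋₂ (and likewise for the denominators kₖ):
a_0 = 5: 5/1
a_1 = 3: 16/3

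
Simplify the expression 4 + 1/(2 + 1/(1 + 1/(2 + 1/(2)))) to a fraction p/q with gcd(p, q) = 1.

83/19

Start with 2.
2 + 1/(2/1) = 2 + 1/2 = 5/2
1 + 1/(5/2) = 1 + 2/5 = 7/5
2 + 1/(7/5) = 2 + 5/7 = 19/7
4 + 1/(19/7) = 4 + 7/19 = 83/19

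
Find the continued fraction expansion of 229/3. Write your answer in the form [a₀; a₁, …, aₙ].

[76; 3]

229 ÷ 3 → quotient 76, remainder 1
3 ÷ 1 → quotient 3, remainder 0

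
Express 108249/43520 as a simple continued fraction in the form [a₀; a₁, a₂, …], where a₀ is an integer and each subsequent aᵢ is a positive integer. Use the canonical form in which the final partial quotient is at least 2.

108249 ÷ 43520 → quotient 2, remainder 21209
43520 ÷ 21209 → quotient 2, remainder 1102
21209 ÷ 1102 → quotient 19, remainder 271
1102 ÷ 271 → quotient 4, remainder 18
271 ÷ 18 → quotient 15, remainder 1
18 ÷ 1 → quotient 18, remainder 0

[2; 2, 19, 4, 15, 18]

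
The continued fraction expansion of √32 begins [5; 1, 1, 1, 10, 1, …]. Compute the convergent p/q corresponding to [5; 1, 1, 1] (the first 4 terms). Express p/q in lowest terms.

a_0 = 5: 5/1
a_1 = 1: 6/1
a_2 = 1: 11/2
a_3 = 1: 17/3

17/3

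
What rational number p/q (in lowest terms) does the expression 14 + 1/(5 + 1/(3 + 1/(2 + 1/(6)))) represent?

3377/238

Start with 6.
2 + 1/(6/1) = 2 + 1/6 = 13/6
3 + 1/(13/6) = 3 + 6/13 = 45/13
5 + 1/(45/13) = 5 + 13/45 = 238/45
14 + 1/(238/45) = 14 + 45/238 = 3377/238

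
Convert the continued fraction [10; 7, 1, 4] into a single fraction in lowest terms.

395/39

Start with 4.
1 + 1/(4/1) = 1 + 1/4 = 5/4
7 + 1/(5/4) = 7 + 4/5 = 39/5
10 + 1/(39/5) = 10 + 5/39 = 395/39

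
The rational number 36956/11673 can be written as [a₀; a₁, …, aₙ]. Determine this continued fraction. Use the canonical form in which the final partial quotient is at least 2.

[3; 6, 37, 1, 50]

Repeatedly divide and take the remainder:
36956 = 3·11673 + 1937, so a_0 = 3
11673 = 6·1937 + 51, so a_1 = 6
1937 = 37·51 + 50, so a_2 = 37
51 = 1·50 + 1, so a_3 = 1
50 = 50·1 + 0, so a_4 = 50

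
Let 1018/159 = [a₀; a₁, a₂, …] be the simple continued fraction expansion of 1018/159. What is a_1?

⌊1018/159⌋ = 6, remainder 64
⌊159/64⌋ = 2, remainder 31

2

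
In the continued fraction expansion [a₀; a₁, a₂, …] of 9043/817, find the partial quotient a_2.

1

9043 ÷ 817 → quotient 11, remainder 56
817 ÷ 56 → quotient 14, remainder 33
56 ÷ 33 → quotient 1, remainder 23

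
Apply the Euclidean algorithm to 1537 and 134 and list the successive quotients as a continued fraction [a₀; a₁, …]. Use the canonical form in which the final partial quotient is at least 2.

[11; 2, 7, 1, 7]

Run the Euclidean algorithm, recording each quotient:
⌊1537/134⌋ = 11, remainder 63
⌊134/63⌋ = 2, remainder 8
⌊63/8⌋ = 7, remainder 7
⌊8/7⌋ = 1, remainder 1
⌊7/1⌋ = 7, remainder 0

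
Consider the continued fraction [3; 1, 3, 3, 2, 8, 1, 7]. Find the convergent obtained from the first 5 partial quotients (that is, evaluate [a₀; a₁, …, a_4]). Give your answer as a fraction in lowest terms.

113/30

Build up convergents one term at a time:
a_0 = 3: 3/1
a_1 = 1: 4/1
a_2 = 3: 15/4
a_3 = 3: 49/13
a_4 = 2: 113/30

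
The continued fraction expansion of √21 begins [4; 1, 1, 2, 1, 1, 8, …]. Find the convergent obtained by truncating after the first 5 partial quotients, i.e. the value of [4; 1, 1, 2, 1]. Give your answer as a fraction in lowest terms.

32/7

Start with 1.
2 + 1/(1/1) = 2 + 1/1 = 3/1
1 + 1/(3/1) = 1 + 1/3 = 4/3
1 + 1/(4/3) = 1 + 3/4 = 7/4
4 + 1/(7/4) = 4 + 4/7 = 32/7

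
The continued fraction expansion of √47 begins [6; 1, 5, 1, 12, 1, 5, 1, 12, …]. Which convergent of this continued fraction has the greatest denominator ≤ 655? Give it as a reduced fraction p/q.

a_0 = 6: 6/1  (≤ bound)
a_1 = 1: 7/1  (≤ bound)
a_2 = 5: 41/6  (≤ bound)
a_3 = 1: 48/7  (≤ bound)
a_4 = 12: 617/90  (≤ bound)
a_5 = 1: 665/97  (≤ bound)
a_6 = 5: 3942/575  (≤ bound)
a_7 = 1: 4607/672  (> 655, stop)

3942/575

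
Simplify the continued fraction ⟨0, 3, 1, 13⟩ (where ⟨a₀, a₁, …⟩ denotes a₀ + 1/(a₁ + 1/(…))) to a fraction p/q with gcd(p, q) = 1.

Compute successive convergents:
a_0 = 0: 0/1
a_1 = 3: 1/3
a_2 = 1: 1/4
a_3 = 13: 14/55

14/55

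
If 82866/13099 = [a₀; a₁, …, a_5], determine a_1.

3

Apply division with remainder until the remainder is 0:
82866 = 6·13099 + 4272, so a_0 = 6
13099 = 3·4272 + 283, so a_1 = 3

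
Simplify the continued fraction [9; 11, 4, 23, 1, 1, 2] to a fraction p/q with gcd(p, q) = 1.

48762/5365

a_0 = 9: 9/1
a_1 = 11: 100/11
a_2 = 4: 409/45
a_3 = 23: 9507/1046
a_4 = 1: 9916/1091
a_5 = 1: 19423/2137
a_6 = 2: 48762/5365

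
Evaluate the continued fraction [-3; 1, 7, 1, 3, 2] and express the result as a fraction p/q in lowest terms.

a_0 = -3: -3/1
a_1 = 1: -2/1
a_2 = 7: -17/8
a_3 = 1: -19/9
a_4 = 3: -74/35
a_5 = 2: -167/79

-167/79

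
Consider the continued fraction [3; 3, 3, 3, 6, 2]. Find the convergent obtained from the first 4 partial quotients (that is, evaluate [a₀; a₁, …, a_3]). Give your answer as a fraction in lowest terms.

109/33

Starting at the tail and folding back:
Start with 3.
3 + 1/(3/1) = 3 + 1/3 = 10/3
3 + 1/(10/3) = 3 + 3/10 = 33/10
3 + 1/(33/10) = 3 + 10/33 = 109/33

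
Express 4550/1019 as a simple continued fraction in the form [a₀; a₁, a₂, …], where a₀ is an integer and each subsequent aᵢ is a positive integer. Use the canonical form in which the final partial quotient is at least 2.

[4; 2, 6, 1, 2, 11, 2]

Repeatedly divide and take the remainder:
4550 ÷ 1019 → quotient 4, remainder 474
1019 ÷ 474 → quotient 2, remainder 71
474 ÷ 71 → quotient 6, remainder 48
71 ÷ 48 → quotient 1, remainder 23
48 ÷ 23 → quotient 2, remainder 2
23 ÷ 2 → quotient 11, remainder 1
2 ÷ 1 → quotient 2, remainder 0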